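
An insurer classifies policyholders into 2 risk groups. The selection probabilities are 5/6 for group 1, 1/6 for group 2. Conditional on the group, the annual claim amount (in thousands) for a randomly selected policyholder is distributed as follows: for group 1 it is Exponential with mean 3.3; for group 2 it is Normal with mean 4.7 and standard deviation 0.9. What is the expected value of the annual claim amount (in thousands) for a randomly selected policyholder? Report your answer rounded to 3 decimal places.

3.533

Component means — 1: 3.3; 2: 4.7.
E[X] = 0.833333·3.3 + 0.166667·4.7 = 3.53333.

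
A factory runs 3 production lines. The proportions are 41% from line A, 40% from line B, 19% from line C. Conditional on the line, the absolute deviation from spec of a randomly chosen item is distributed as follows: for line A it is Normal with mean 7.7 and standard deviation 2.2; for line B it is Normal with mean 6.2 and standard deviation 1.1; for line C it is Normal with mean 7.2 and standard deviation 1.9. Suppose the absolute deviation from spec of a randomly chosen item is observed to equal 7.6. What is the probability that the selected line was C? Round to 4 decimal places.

Likelihoods f(7.6 | ·): A: 0.18115; B: 0.161352; C: 0.205368.
Posterior ∝ prior × likelihood. Numerator for C: 0.19·0.205368 = 0.0390199.
Normalizing constant: 0.41·0.18115 + 0.4·0.161352 + 0.19·0.205368 = 0.177832.
P(C | observation) = 0.0390199 / 0.177832 = 0.219419.

0.2194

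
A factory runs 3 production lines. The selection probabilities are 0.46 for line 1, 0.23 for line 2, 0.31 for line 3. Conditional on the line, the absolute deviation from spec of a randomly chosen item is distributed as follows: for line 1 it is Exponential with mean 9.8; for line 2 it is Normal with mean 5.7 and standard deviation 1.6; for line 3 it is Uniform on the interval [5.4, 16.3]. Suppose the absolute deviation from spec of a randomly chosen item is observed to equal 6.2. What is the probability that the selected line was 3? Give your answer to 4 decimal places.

Likelihoods f(6.2 | ·): 1: 0.0542021; 2: 0.237457; 3: 0.0917431.
Posterior ∝ prior × likelihood. Numerator for 3: 0.31·0.0917431 = 0.0284404.
Normalizing constant: 0.46·0.0542021 + 0.23·0.237457 + 0.31·0.0917431 = 0.107988.
P(3 | observation) = 0.0284404 / 0.107988 = 0.263365.

0.2634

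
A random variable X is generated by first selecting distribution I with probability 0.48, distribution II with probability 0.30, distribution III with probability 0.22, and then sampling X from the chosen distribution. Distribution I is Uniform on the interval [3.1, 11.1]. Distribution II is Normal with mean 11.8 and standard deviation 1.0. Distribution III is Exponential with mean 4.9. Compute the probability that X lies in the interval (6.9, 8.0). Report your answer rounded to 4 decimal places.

0.0768

Conditional on each component, P(6.9 < X < 8.0): I: 0.1375; II: 7.18689e-05; III: 0.0491817.
By total probability, P(6.9 < X < 8.0) = 0.48·0.1375 + 0.3·7.18689e-05 + 0.22·0.0491817 = 0.0768415.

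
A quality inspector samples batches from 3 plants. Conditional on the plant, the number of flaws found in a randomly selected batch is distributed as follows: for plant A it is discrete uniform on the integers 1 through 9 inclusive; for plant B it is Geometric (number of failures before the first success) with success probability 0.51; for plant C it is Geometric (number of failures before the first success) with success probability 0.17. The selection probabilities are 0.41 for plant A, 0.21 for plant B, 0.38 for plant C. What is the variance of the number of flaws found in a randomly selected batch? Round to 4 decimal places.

Per component, A: μ=5, E[X²]=31.6667; B: μ=0.960784, E[X²]=2.807; C: μ=4.88235, E[X²]=52.5571.
E[X] = 0.41·5 + 0.21·0.960784 + 0.38·4.88235 = 4.10706.
E[X²] = 0.41·31.6667 + 0.21·2.807 + 0.38·52.5571 = 33.5445.
Var(X) = E[X²] − (E[X])² = 33.5445 − 16.8679 = 16.6766.

16.6766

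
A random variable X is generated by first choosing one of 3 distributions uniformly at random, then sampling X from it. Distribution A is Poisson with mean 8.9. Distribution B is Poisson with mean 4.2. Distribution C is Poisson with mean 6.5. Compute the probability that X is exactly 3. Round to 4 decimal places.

0.0900

Conditional on each component, P(X = 3): A: 0.016025; B: 0.185165; C: 0.0688137.
By total probability, P(X = 3) = 0.333333·0.016025 + 0.333333·0.185165 + 0.333333·0.0688137 = 0.0900013.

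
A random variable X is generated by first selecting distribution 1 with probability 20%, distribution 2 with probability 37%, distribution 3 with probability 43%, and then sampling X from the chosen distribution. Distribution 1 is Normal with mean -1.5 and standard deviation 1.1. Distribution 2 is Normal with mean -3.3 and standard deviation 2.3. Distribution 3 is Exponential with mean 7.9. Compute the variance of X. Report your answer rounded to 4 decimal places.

Per component, 1: μ=-1.5, E[X²]=3.46; 2: μ=-3.3, E[X²]=16.18; 3: μ=7.9, E[X²]=124.82.
E[X] = 0.2·-1.5 + 0.37·-3.3 + 0.43·7.9 = 1.876.
E[X²] = 0.2·3.46 + 0.37·16.18 + 0.43·124.82 = 60.3512.
Var(X) = E[X²] − (E[X])² = 60.3512 − 3.51938 = 56.8318.

56.8318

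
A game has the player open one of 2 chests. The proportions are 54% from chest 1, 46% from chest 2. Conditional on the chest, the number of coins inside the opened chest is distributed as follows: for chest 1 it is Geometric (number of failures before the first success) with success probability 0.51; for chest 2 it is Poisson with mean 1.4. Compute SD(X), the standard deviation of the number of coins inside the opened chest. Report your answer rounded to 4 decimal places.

Per component, 1: μ=0.960784, E[X²]=2.807; 2: μ=1.4, E[X²]=3.36.
E[X] = 0.54·0.960784 + 0.46·1.4 = 1.16282.
E[X²] = 0.54·2.807 + 0.46·3.36 = 3.06138.
Var(X) = E[X²] − (E[X])² = 3.06138 − 1.35216 = 1.70922.
SD(X) = √1.70922 = 1.30737.

1.3074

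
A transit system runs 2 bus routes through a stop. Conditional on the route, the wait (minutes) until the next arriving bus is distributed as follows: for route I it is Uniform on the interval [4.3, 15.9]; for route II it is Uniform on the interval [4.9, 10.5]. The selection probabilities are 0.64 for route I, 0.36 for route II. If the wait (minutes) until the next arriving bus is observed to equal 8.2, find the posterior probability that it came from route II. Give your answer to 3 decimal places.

Likelihoods f(8.2 | ·): I: 0.0862069; II: 0.178571.
Posterior ∝ prior × likelihood. Numerator for II: 0.36·0.178571 = 0.0642857.
Normalizing constant: 0.64·0.0862069 + 0.36·0.178571 = 0.119458.
P(II | observation) = 0.0642857 / 0.119458 = 0.538144.

0.538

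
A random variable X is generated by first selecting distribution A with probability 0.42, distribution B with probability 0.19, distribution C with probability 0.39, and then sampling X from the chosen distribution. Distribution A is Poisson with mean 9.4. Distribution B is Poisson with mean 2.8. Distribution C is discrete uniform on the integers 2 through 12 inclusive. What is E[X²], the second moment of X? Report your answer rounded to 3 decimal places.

66.091

For each component E[X²] = Var + (mean)², giving A: 97.76; B: 10.64; C: 59.
Overall E[X²] = 0.42·97.76 + 0.19·10.64 + 0.39·59 = 66.0908.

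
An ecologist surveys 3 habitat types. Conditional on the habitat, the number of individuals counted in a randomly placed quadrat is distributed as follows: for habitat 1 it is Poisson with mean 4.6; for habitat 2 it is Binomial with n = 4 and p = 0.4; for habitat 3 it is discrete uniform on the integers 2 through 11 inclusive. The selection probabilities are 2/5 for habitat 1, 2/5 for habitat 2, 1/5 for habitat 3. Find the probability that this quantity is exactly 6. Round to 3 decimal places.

0.073

Conditional on each habitat, P(X = 6): 1: 0.13227; 2: 0; 3: 0.1.
By total probability, P(X = 6) = 0.4·0.13227 + 0.4·0 + 0.2·0.1 = 0.0729078.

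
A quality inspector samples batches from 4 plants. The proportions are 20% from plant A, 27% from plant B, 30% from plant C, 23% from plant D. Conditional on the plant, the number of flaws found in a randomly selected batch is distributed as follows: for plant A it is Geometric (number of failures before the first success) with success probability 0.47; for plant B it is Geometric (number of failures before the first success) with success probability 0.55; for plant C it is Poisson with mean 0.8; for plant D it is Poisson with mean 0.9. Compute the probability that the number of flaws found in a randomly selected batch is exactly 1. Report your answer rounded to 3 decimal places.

0.309

Conditional on each plant, P(X = 1): A: 0.2491; B: 0.2475; C: 0.359463; D: 0.365913.
By total probability, P(X = 1) = 0.2·0.2491 + 0.27·0.2475 + 0.3·0.359463 + 0.23·0.365913 = 0.308644.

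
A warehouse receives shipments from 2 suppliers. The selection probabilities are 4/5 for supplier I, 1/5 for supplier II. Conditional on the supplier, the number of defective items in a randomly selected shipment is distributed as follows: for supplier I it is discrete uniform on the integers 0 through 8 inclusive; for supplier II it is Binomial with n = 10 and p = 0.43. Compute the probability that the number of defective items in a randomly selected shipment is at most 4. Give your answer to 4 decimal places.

0.5557

Conditional on each supplier, P(X ≤ 4): I: 0.555556; II: 0.556391.
By total probability, P(X ≤ 4) = 0.8·0.555556 + 0.2·0.556391 = 0.555723.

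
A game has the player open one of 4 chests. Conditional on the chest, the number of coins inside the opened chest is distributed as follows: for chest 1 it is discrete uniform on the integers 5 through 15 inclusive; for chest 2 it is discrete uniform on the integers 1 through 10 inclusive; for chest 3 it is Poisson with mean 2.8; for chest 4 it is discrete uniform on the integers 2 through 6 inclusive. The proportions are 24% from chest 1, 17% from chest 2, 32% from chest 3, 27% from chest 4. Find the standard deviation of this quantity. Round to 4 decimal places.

3.6060

Per component, 1: μ=10, E[X²]=110; 2: μ=5.5, E[X²]=38.5; 3: μ=2.8, E[X²]=10.64; 4: μ=4, E[X²]=18.
E[X] = 0.24·10 + 0.17·5.5 + 0.32·2.8 + 0.27·4 = 5.311.
E[X²] = 0.24·110 + 0.17·38.5 + 0.32·10.64 + 0.27·18 = 41.2098.
Var(X) = E[X²] − (E[X])² = 41.2098 − 28.2067 = 13.0031.
SD(X) = √13.0031 = 3.60598.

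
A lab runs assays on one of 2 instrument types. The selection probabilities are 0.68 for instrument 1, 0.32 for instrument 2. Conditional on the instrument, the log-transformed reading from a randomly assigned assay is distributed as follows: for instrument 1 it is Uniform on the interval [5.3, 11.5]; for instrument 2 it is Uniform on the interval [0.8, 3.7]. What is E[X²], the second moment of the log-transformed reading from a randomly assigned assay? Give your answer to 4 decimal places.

52.0033

For each component E[X²] = Var + (mean)², giving 1: 73.7633; 2: 5.76333.
Overall E[X²] = 0.68·73.7633 + 0.32·5.76333 = 52.0033.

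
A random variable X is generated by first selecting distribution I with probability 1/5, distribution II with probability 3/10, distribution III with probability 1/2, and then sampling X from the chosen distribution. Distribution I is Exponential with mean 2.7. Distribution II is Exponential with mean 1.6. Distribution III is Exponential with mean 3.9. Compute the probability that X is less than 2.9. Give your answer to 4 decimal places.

0.6450

Conditional on each component, P(X < 2.9): I: 0.658386; II: 0.836754; III: 0.524596.
By total probability, P(X < 2.9) = 0.2·0.658386 + 0.3·0.836754 + 0.5·0.524596 = 0.645001.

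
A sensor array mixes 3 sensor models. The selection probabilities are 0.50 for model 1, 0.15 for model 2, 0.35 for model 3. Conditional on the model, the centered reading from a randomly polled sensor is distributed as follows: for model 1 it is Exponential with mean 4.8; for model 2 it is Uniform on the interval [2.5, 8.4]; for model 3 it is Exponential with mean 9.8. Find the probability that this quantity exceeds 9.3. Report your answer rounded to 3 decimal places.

0.208

Conditional on each model, P(X > 9.3): 1: 0.144064; 2: 0; 3: 0.387136.
By total probability, P(X > 9.3) = 0.5·0.144064 + 0.15·0 + 0.35·0.387136 = 0.207529.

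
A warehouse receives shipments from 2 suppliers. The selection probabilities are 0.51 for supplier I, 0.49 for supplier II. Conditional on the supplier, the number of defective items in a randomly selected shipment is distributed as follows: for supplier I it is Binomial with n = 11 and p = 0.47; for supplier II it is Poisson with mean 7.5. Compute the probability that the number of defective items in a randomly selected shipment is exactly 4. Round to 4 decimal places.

Conditional on each supplier, P(X = 4): I: 0.189163; II: 0.0729164.
By total probability, P(X = 4) = 0.51·0.189163 + 0.49·0.0729164 = 0.132202.

0.1322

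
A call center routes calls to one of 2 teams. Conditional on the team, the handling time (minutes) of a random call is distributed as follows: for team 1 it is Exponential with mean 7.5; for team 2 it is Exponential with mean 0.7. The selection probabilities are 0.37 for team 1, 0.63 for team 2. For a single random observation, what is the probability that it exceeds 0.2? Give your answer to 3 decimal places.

Conditional on each team, P(X > 0.2): 1: 0.973686; 2: 0.751477.
By total probability, P(X > 0.2) = 0.37·0.973686 + 0.63·0.751477 = 0.833694.

0.834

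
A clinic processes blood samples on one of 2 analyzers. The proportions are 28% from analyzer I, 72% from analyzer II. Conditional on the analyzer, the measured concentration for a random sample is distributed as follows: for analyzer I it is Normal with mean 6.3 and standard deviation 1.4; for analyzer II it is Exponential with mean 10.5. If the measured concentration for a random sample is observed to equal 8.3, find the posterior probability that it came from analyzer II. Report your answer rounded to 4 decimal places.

Likelihoods f(8.3 | ·): I: 0.102713; II: 0.0432027.
Posterior ∝ prior × likelihood. Numerator for II: 0.72·0.0432027 = 0.031106.
Normalizing constant: 0.28·0.102713 + 0.72·0.0432027 = 0.0598655.
P(II | observation) = 0.031106 / 0.0598655 = 0.519597.

0.5196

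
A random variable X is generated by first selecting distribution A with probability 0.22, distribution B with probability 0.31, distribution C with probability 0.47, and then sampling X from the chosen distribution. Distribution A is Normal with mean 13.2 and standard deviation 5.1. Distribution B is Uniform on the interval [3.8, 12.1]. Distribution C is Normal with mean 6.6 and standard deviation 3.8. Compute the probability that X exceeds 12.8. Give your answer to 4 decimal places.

Conditional on each component, P(X > 12.8): A: 0.531258; B: 0; C: 0.0513841.
By total probability, P(X > 12.8) = 0.22·0.531258 + 0.31·0 + 0.47·0.0513841 = 0.141027.

0.1410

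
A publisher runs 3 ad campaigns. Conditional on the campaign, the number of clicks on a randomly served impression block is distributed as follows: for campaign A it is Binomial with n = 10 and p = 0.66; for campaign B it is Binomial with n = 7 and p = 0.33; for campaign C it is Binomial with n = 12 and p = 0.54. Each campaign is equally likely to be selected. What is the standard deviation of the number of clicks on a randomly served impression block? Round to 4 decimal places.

2.4972

Per component, A: μ=6.6, E[X²]=45.804; B: μ=2.31, E[X²]=6.8838; C: μ=6.48, E[X²]=44.9712.
E[X] = 0.333333·6.6 + 0.333333·2.31 + 0.333333·6.48 = 5.13.
E[X²] = 0.333333·45.804 + 0.333333·6.8838 + 0.333333·44.9712 = 32.553.
Var(X) = E[X²] − (E[X])² = 32.553 − 26.3169 = 6.2361.
SD(X) = √6.2361 = 2.49722.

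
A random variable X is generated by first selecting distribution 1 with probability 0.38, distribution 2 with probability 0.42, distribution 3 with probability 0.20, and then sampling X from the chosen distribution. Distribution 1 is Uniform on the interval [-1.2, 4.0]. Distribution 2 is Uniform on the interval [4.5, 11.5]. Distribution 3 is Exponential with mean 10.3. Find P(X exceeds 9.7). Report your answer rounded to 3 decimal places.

Conditional on each component, P(X > 9.7): 1: 0; 2: 0.257143; 3: 0.389946.
By total probability, P(X > 9.7) = 0.38·0 + 0.42·0.257143 + 0.2·0.389946 = 0.185989.

0.186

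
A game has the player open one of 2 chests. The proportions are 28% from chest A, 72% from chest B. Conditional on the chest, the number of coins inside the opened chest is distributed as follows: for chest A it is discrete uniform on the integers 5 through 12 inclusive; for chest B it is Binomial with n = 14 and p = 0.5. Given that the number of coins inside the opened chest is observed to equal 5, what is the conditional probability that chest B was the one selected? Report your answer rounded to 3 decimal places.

Likelihoods P(X=5 | ·): A: 0.125; B: 0.122192.
Posterior ∝ prior × likelihood. Numerator for B: 0.72·0.122192 = 0.0879785.
Normalizing constant: 0.28·0.125 + 0.72·0.122192 = 0.122979.
P(B | observation) = 0.0879785 / 0.122979 = 0.715397.

0.715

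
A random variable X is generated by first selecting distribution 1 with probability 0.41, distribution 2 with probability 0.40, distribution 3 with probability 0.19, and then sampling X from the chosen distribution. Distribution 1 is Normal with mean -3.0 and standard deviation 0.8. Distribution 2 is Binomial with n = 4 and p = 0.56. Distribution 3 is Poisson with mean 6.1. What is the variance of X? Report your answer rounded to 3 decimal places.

13.902

Per component, 1: μ=-3, E[X²]=9.64; 2: μ=2.24, E[X²]=6.0032; 3: μ=6.1, E[X²]=43.31.
E[X] = 0.41·-3 + 0.4·2.24 + 0.19·6.1 = 0.825.
E[X²] = 0.41·9.64 + 0.4·6.0032 + 0.19·43.31 = 14.5826.
Var(X) = E[X²] − (E[X])² = 14.5826 − 0.680625 = 13.902.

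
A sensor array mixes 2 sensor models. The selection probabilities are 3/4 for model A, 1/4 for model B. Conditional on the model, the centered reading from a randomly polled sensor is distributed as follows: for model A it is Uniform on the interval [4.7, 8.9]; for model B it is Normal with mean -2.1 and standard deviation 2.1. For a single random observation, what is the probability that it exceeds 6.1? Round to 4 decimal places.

0.5000

Conditional on each model, P(X > 6.1): A: 0.666667; B: 4.71591e-05.
By total probability, P(X > 6.1) = 0.75·0.666667 + 0.25·4.71591e-05 = 0.500012.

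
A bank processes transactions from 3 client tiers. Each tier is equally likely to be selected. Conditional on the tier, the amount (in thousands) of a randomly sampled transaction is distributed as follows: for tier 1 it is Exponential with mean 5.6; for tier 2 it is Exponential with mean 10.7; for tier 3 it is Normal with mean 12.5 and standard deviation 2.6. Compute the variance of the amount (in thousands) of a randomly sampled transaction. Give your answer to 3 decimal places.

59.410

Per component, 1: μ=5.6, E[X²]=62.72; 2: μ=10.7, E[X²]=228.98; 3: μ=12.5, E[X²]=163.01.
E[X] = 0.333333·5.6 + 0.333333·10.7 + 0.333333·12.5 = 9.6.
E[X²] = 0.333333·62.72 + 0.333333·228.98 + 0.333333·163.01 = 151.57.
Var(X) = E[X²] − (E[X])² = 151.57 − 92.16 = 59.41.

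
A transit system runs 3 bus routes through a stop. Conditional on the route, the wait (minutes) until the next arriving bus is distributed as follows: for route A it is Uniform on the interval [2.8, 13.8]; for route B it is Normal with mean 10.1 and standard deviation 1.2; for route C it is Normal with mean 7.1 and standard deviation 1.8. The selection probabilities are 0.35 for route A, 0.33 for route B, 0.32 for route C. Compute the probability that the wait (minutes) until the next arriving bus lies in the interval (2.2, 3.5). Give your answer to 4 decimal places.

0.0285

Conditional on each route, P(2.2 < X < 3.5): A: 0.0636364; B: 1.89666e-08; C: 0.0195079.
By total probability, P(2.2 < X < 3.5) = 0.35·0.0636364 + 0.33·1.89666e-08 + 0.32·0.0195079 = 0.0285153.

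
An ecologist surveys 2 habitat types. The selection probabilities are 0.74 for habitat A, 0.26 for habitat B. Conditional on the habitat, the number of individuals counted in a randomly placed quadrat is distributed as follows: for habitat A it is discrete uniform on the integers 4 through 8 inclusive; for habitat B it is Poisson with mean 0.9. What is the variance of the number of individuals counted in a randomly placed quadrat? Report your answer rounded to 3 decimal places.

Per component, A: μ=6, E[X²]=38; B: μ=0.9, E[X²]=1.71.
E[X] = 0.74·6 + 0.26·0.9 = 4.674.
E[X²] = 0.74·38 + 0.26·1.71 = 28.5646.
Var(X) = E[X²] − (E[X])² = 28.5646 − 21.8463 = 6.71832.

6.718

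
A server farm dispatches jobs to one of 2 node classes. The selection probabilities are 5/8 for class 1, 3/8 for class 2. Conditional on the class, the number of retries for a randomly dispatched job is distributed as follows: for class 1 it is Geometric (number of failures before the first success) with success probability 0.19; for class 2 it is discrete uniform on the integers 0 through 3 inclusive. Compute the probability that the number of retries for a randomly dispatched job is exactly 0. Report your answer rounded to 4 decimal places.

Conditional on each class, P(X = 0): 1: 0.19; 2: 0.25.
By total probability, P(X = 0) = 0.625·0.19 + 0.375·0.25 = 0.2125.

0.2125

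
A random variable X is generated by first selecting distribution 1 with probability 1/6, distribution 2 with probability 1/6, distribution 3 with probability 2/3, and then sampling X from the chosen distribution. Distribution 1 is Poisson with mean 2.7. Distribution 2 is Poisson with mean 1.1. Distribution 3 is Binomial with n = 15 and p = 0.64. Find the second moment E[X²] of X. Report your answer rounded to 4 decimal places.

65.7940

For each component E[X²] = Var + (mean)², giving 1: 9.99; 2: 2.31; 3: 95.616.
Overall E[X²] = 0.166667·9.99 + 0.166667·2.31 + 0.666667·95.616 = 65.794.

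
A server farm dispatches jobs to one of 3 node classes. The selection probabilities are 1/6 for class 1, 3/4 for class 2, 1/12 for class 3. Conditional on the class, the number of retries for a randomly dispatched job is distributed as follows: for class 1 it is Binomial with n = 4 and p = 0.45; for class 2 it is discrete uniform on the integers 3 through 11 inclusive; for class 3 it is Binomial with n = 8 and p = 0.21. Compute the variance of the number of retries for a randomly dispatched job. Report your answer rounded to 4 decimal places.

Per component, 1: μ=1.8, E[X²]=4.23; 2: μ=7, E[X²]=55.6667; 3: μ=1.68, E[X²]=4.1496.
E[X] = 0.166667·1.8 + 0.75·7 + 0.0833333·1.68 = 5.69.
E[X²] = 0.166667·4.23 + 0.75·55.6667 + 0.0833333·4.1496 = 42.8008.
Var(X) = E[X²] − (E[X])² = 42.8008 − 32.3761 = 10.4247.

10.4247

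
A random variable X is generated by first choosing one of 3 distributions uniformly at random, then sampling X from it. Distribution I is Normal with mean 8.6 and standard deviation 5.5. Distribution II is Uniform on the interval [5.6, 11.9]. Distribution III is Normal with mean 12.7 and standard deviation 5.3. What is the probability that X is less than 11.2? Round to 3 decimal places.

Conditional on each component, P(X < 11.2): I: 0.681796; II: 0.888889; III: 0.388581.
By total probability, P(X < 11.2) = 0.333333·0.681796 + 0.333333·0.888889 + 0.333333·0.388581 = 0.653089.

0.653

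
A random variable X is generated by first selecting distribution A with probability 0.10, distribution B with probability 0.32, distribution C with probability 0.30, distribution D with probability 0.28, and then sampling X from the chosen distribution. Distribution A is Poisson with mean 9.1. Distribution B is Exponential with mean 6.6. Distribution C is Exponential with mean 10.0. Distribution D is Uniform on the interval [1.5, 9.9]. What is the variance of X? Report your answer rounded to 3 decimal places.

49.779

Per component, A: μ=9.1, E[X²]=91.91; B: μ=6.6, E[X²]=87.12; C: μ=10, E[X²]=200; D: μ=5.7, E[X²]=38.37.
E[X] = 0.1·9.1 + 0.32·6.6 + 0.3·10 + 0.28·5.7 = 7.618.
E[X²] = 0.1·91.91 + 0.32·87.12 + 0.3·200 + 0.28·38.37 = 107.813.
Var(X) = E[X²] − (E[X])² = 107.813 − 58.0339 = 49.7791.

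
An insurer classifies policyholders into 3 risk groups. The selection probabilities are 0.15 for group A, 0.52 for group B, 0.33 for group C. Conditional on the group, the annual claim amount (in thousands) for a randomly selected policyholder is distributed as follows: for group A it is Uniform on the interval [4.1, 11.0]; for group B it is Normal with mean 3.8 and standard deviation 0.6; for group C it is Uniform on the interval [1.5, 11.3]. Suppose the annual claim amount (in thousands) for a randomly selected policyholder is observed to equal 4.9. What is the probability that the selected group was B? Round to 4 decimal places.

Likelihoods f(4.9 | ·): A: 0.144928; B: 0.123852; C: 0.102041.
Posterior ∝ prior × likelihood. Numerator for B: 0.52·0.123852 = 0.064403.
Normalizing constant: 0.15·0.144928 + 0.52·0.123852 + 0.33·0.102041 = 0.119816.
P(B | observation) = 0.064403 / 0.119816 = 0.537518.

0.5375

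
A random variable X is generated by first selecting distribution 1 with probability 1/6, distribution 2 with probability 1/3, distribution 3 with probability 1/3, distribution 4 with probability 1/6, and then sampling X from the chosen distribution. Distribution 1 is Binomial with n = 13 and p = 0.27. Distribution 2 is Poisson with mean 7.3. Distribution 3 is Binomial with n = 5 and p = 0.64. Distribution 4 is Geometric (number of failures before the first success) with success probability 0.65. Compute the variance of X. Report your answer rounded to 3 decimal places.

Per component, 1: μ=3.51, E[X²]=14.8824; 2: μ=7.3, E[X²]=60.59; 3: μ=3.2, E[X²]=11.392; 4: μ=0.538462, E[X²]=1.11834.
E[X] = 0.166667·3.51 + 0.333333·7.3 + 0.333333·3.2 + 0.166667·0.538462 = 4.17474.
E[X²] = 0.166667·14.8824 + 0.333333·60.59 + 0.333333·11.392 + 0.166667·1.11834 = 26.6608.
Var(X) = E[X²] − (E[X])² = 26.6608 − 17.4285 = 9.23231.

9.232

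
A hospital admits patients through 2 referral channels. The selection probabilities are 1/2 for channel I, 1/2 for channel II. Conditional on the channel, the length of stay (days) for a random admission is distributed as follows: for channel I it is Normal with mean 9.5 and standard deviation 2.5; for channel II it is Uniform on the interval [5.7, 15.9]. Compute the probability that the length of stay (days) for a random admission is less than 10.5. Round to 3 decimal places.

Conditional on each channel, P(X < 10.5): I: 0.655422; II: 0.470588.
By total probability, P(X < 10.5) = 0.5·0.655422 + 0.5·0.470588 = 0.563005.

0.563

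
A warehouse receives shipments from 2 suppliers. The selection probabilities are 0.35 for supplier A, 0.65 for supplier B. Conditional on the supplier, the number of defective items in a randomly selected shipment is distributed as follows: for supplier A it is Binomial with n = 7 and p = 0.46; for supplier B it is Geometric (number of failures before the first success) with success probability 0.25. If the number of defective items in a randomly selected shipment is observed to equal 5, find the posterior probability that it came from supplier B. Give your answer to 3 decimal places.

Likelihoods P(X=5 | ·): A: 0.126123; B: 0.0593262.
Posterior ∝ prior × likelihood. Numerator for B: 0.65·0.0593262 = 0.038562.
Normalizing constant: 0.35·0.126123 + 0.65·0.0593262 = 0.0827052.
P(B | observation) = 0.038562 / 0.0827052 = 0.466258.

0.466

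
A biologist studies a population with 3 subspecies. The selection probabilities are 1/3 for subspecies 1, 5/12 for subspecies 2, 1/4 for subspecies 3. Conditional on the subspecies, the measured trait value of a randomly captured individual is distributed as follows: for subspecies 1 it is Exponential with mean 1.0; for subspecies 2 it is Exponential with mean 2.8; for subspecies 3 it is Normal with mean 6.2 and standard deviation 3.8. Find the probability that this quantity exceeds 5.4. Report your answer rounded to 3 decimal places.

Conditional on each subspecies, P(X > 5.4): 1: 0.00451658; 2: 0.145356; 3: 0.583372.
By total probability, P(X > 5.4) = 0.333333·0.00451658 + 0.416667·0.145356 + 0.25·0.583372 = 0.207913.

0.208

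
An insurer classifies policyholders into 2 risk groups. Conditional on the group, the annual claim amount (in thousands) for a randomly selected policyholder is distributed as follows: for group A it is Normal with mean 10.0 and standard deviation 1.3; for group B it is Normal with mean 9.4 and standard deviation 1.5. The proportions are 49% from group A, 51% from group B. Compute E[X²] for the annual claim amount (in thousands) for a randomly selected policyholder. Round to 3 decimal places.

96.039

For each component E[X²] = Var + (mean)², giving A: 101.69; B: 90.61.
Overall E[X²] = 0.49·101.69 + 0.51·90.61 = 96.0392.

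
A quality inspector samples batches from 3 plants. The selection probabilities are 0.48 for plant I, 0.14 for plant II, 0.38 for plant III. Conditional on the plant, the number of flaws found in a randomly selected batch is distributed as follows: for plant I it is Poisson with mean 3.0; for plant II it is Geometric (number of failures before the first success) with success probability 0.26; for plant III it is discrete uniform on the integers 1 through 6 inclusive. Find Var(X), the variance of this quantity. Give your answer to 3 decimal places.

4.151

Per component, I: μ=3, E[X²]=12; II: μ=2.84615, E[X²]=19.0473; III: μ=3.5, E[X²]=15.1667.
E[X] = 0.48·3 + 0.14·2.84615 + 0.38·3.5 = 3.16846.
E[X²] = 0.48·12 + 0.14·19.0473 + 0.38·15.1667 = 14.19.
Var(X) = E[X²] − (E[X])² = 14.19 − 10.0391 = 4.15081.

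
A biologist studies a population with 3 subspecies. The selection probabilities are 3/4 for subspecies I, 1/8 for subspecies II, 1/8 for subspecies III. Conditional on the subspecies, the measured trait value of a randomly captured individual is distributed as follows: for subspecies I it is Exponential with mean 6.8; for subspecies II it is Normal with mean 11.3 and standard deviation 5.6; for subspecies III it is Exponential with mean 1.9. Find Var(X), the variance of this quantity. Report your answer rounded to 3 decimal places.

44.581

Per component, I: μ=6.8, E[X²]=92.48; II: μ=11.3, E[X²]=159.05; III: μ=1.9, E[X²]=7.22.
E[X] = 0.75·6.8 + 0.125·11.3 + 0.125·1.9 = 6.75.
E[X²] = 0.75·92.48 + 0.125·159.05 + 0.125·7.22 = 90.1437.
Var(X) = E[X²] − (E[X])² = 90.1437 − 45.5625 = 44.5812.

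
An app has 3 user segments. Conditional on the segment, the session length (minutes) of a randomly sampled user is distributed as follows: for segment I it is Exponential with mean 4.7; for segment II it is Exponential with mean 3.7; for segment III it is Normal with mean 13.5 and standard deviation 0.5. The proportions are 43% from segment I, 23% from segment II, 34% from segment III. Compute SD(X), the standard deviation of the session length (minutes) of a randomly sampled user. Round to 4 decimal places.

5.6270

Per component, I: μ=4.7, E[X²]=44.18; II: μ=3.7, E[X²]=27.38; III: μ=13.5, E[X²]=182.5.
E[X] = 0.43·4.7 + 0.23·3.7 + 0.34·13.5 = 7.462.
E[X²] = 0.43·44.18 + 0.23·27.38 + 0.34·182.5 = 87.3448.
Var(X) = E[X²] − (E[X])² = 87.3448 − 55.6814 = 31.6634.
SD(X) = √31.6634 = 5.62702.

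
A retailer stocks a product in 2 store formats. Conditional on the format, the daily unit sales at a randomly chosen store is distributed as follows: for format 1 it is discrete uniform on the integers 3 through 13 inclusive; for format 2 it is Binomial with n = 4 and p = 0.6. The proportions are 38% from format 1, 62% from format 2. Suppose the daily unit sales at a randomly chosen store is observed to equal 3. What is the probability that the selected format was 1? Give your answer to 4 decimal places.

0.1388

Likelihoods P(X=3 | ·): 1: 0.0909091; 2: 0.3456.
Posterior ∝ prior × likelihood. Numerator for 1: 0.38·0.0909091 = 0.0345455.
Normalizing constant: 0.38·0.0909091 + 0.62·0.3456 = 0.248817.
P(1 | observation) = 0.0345455 / 0.248817 = 0.138839.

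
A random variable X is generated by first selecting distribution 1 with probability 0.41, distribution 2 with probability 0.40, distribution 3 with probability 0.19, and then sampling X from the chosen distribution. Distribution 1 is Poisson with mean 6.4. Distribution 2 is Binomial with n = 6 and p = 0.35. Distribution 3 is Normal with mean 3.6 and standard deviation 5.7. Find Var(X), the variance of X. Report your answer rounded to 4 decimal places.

Per component, 1: μ=6.4, E[X²]=47.36; 2: μ=2.1, E[X²]=5.775; 3: μ=3.6, E[X²]=45.45.
E[X] = 0.41·6.4 + 0.4·2.1 + 0.19·3.6 = 4.148.
E[X²] = 0.41·47.36 + 0.4·5.775 + 0.19·45.45 = 30.3631.
Var(X) = E[X²] − (E[X])² = 30.3631 − 17.2059 = 13.1572.

13.1572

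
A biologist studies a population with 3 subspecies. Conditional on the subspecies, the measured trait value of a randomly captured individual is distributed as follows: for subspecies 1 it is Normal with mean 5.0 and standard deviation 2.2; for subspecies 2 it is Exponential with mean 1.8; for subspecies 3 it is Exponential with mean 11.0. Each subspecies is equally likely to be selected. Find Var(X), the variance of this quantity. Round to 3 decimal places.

Per component, 1: μ=5, E[X²]=29.84; 2: μ=1.8, E[X²]=6.48; 3: μ=11, E[X²]=242.
E[X] = 0.333333·5 + 0.333333·1.8 + 0.333333·11 = 5.93333.
E[X²] = 0.333333·29.84 + 0.333333·6.48 + 0.333333·242 = 92.7733.
Var(X) = E[X²] − (E[X])² = 92.7733 − 35.2044 = 57.5689.

57.569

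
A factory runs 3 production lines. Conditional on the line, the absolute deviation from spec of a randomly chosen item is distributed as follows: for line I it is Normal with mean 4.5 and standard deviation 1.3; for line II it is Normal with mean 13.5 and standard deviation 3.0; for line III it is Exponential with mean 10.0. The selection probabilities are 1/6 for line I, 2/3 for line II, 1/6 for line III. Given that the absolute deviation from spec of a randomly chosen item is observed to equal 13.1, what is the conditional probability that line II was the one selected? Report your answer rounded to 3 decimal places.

0.951

Likelihoods f(13.1 | ·): I: 9.63571e-11; II: 0.131804; III: 0.026982.
Posterior ∝ prior × likelihood. Numerator for II: 0.666667·0.131804 = 0.0878693.
Normalizing constant: 0.166667·9.63571e-11 + 0.666667·0.131804 + 0.166667·0.026982 = 0.0923663.
P(II | observation) = 0.0878693 / 0.0923663 = 0.951313.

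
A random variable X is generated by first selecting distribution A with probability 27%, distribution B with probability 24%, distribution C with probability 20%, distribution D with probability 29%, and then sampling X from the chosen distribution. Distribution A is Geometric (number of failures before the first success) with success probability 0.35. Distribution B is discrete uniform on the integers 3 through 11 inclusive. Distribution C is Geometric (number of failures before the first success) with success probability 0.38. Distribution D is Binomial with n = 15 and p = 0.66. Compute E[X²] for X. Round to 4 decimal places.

46.5141

For each component E[X²] = Var + (mean)², giving A: 8.7551; B: 55.6667; C: 6.95568; D: 101.376.
Overall E[X²] = 0.27·8.7551 + 0.24·55.6667 + 0.2·6.95568 + 0.29·101.376 = 46.5141.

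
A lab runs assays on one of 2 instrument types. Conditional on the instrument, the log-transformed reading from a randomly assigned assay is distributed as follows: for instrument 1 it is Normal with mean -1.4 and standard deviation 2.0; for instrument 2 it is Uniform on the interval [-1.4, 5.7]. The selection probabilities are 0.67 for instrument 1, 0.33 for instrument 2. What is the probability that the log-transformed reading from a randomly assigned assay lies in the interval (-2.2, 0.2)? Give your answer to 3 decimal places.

0.372

Conditional on each instrument, P(-2.2 < X < 0.2): 1: 0.443566; 2: 0.225352.
By total probability, P(-2.2 < X < 0.2) = 0.67·0.443566 + 0.33·0.225352 = 0.371556.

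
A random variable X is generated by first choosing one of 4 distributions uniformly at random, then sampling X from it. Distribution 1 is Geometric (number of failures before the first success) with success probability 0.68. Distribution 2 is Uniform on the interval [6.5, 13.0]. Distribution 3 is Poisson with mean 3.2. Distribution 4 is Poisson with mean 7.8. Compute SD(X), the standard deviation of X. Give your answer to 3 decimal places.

Per component, 1: μ=0.470588, E[X²]=0.913495; 2: μ=9.75, E[X²]=98.5833; 3: μ=3.2, E[X²]=13.44; 4: μ=7.8, E[X²]=68.64.
E[X] = 0.25·0.470588 + 0.25·9.75 + 0.25·3.2 + 0.25·7.8 = 5.30515.
E[X²] = 0.25·0.913495 + 0.25·98.5833 + 0.25·13.44 + 0.25·68.64 = 45.3942.
Var(X) = E[X²] − (E[X])² = 45.3942 − 28.1446 = 17.2496.
SD(X) = √17.2496 = 4.15327.

4.153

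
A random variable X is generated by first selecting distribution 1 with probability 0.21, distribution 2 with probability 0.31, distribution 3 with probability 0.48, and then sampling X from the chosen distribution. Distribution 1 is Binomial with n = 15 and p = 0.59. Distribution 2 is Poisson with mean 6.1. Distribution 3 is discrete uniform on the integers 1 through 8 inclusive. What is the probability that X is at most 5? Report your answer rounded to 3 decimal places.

0.442

Conditional on each component, P(X ≤ 5): 1: 0.0404016; 2: 0.429754; 3: 0.625.
By total probability, P(X ≤ 5) = 0.21·0.0404016 + 0.31·0.429754 + 0.48·0.625 = 0.441708.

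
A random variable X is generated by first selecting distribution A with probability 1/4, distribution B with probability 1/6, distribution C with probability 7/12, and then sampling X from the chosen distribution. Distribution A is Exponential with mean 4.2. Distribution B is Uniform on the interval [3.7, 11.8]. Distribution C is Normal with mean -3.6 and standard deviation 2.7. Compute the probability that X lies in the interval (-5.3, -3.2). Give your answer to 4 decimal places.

Conditional on each component, P(-5.3 < X < -3.2): A: 0; B: 0; C: 0.294419.
By total probability, P(-5.3 < X < -3.2) = 0.25·0 + 0.166667·0 + 0.583333·0.294419 = 0.171744.

0.1717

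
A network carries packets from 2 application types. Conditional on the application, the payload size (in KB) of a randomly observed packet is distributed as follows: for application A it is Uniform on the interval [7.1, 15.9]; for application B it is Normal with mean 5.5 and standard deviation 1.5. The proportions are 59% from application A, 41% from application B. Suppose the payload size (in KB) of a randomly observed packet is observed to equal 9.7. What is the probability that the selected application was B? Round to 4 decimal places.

Likelihoods f(9.7 | ·): A: 0.113636; B: 0.00527697.
Posterior ∝ prior × likelihood. Numerator for B: 0.41·0.00527697 = 0.00216356.
Normalizing constant: 0.59·0.113636 + 0.41·0.00527697 = 0.069209.
P(B | observation) = 0.00216356 / 0.069209 = 0.0312612.

0.0313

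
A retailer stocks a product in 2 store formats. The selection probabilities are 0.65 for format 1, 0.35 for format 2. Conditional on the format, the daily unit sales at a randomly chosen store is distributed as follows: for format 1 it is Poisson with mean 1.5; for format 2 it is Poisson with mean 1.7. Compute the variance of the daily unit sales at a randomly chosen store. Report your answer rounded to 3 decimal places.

Per component, 1: μ=1.5, E[X²]=3.75; 2: μ=1.7, E[X²]=4.59.
E[X] = 0.65·1.5 + 0.35·1.7 = 1.57.
E[X²] = 0.65·3.75 + 0.35·4.59 = 4.044.
Var(X) = E[X²] − (E[X])² = 4.044 − 2.4649 = 1.5791.

1.579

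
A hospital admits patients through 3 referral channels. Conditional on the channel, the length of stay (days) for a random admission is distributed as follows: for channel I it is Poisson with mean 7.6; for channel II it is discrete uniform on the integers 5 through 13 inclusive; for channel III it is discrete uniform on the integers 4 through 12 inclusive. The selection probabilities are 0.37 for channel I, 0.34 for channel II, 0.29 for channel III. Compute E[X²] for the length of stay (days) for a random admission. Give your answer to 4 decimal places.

74.4832

For each component E[X²] = Var + (mean)², giving I: 65.36; II: 87.6667; III: 70.6667.
Overall E[X²] = 0.37·65.36 + 0.34·87.6667 + 0.29·70.6667 = 74.4832.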